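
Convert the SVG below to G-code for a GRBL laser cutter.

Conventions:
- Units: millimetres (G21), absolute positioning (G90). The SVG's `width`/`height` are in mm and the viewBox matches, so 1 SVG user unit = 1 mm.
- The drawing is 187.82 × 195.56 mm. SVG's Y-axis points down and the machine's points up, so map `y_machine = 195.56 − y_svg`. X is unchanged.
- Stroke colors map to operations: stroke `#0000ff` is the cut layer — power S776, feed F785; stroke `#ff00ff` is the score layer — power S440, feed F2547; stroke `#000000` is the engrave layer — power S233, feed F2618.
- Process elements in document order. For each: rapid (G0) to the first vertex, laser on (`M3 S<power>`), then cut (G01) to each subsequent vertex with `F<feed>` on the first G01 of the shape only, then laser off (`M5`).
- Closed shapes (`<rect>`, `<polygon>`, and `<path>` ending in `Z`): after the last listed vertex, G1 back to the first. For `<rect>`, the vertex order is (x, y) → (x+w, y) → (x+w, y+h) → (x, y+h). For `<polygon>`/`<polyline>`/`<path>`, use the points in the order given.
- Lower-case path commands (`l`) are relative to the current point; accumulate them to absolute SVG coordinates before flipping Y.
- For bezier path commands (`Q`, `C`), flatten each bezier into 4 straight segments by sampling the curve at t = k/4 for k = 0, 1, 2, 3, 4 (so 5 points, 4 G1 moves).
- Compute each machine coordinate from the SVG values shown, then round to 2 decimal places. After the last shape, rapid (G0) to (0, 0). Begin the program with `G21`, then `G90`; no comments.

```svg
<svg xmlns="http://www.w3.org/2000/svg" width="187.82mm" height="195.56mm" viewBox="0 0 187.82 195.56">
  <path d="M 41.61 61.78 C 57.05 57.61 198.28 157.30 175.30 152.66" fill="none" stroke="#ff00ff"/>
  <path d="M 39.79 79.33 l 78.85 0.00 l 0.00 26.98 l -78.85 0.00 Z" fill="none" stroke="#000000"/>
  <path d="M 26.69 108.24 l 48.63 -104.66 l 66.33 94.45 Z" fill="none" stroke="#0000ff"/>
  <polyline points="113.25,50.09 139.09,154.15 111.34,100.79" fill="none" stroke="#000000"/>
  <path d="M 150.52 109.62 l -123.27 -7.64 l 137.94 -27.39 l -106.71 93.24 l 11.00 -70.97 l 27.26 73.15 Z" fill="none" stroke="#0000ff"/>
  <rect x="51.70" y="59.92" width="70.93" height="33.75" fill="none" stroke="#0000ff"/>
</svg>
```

G21
G90
G0 X41.61 Y133.78
M3 S440
G01 X72.24 Y120.69 F2547
G01 X122.86 Y88.16
G01 X166.28 Y55.73
G01 X175.30 Y42.90
M5
G0 X39.79 Y116.23
M3 S233
G01 X118.64 Y116.23 F2618
G01 X118.64 Y89.25
G01 X39.79 Y89.25
G01 X39.79 Y116.23
M5
G0 X26.69 Y87.32
M3 S776
G01 X75.32 Y191.98 F785
G01 X141.65 Y97.53
G01 X26.69 Y87.32
M5
G0 X113.25 Y145.47
M3 S233
G01 X139.09 Y41.41 F2618
G01 X111.34 Y94.77
M5
G0 X150.52 Y85.94
M3 S776
G01 X27.25 Y93.58 F785
G01 X165.19 Y120.97
G01 X58.48 Y27.73
G01 X69.48 Y98.70
G01 X96.74 Y25.55
G01 X150.52 Y85.94
M5
G0 X51.70 Y135.64
M3 S776
G01 X122.63 Y135.64 F785
G01 X122.63 Y101.89
G01 X51.70 Y101.89
G01 X51.70 Y135.64
M5
G0 X0.00 Y0.00

Since the viewBox matches the mm dimensions, user units are millimetres directly. The only transform is the Y-flip y_m = 195.56 − y_svg.

Shape 1 is a cubic bezier drawn with `<path>`. Its stroke #ff00ff means score at S440, F2547. After flipping Y the toolpath is (41.61,133.78) → (72.24,120.69) → (122.86,88.16) → (166.28,55.73) → (175.30,42.90).

Shape 2 is a rectangle drawn with `<path>`. Its stroke #000000 means engrave at S233, F2618. After flipping Y the toolpath is (39.79,116.23) → (118.64,116.23) → (118.64,89.25) → (39.79,89.25) → (39.79,116.23), returning to the start.

Shape 3 is a regular polygon drawn with `<path>`. Its stroke #0000ff means cut at S776, F785. After flipping Y the toolpath is (26.69,87.32) → (75.32,191.98) → (141.65,97.53) → (26.69,87.32), returning to the start.

Shape 4 is a open polyline drawn with `<polyline>`. Its stroke #000000 means engrave at S233, F2618. After flipping Y the toolpath is (113.25,145.47) → (139.09,41.41) → (111.34,94.77).

Shape 5 is a closed polygon drawn with `<path>`. Its stroke #0000ff means cut at S776, F785. After flipping Y the toolpath is (150.52,85.94) → (27.25,93.58) → (165.19,120.97) → (58.48,27.73) → (69.48,98.70) → (96.74,25.55) → (150.52,85.94), returning to the start.

Shape 6 is a rectangle drawn with `<rect>`. Its stroke #0000ff means cut at S776, F785. After flipping Y the toolpath is (51.70,135.64) → (122.63,135.64) → (122.63,101.89) → (51.70,101.89) → (51.70,135.64), returning to the start.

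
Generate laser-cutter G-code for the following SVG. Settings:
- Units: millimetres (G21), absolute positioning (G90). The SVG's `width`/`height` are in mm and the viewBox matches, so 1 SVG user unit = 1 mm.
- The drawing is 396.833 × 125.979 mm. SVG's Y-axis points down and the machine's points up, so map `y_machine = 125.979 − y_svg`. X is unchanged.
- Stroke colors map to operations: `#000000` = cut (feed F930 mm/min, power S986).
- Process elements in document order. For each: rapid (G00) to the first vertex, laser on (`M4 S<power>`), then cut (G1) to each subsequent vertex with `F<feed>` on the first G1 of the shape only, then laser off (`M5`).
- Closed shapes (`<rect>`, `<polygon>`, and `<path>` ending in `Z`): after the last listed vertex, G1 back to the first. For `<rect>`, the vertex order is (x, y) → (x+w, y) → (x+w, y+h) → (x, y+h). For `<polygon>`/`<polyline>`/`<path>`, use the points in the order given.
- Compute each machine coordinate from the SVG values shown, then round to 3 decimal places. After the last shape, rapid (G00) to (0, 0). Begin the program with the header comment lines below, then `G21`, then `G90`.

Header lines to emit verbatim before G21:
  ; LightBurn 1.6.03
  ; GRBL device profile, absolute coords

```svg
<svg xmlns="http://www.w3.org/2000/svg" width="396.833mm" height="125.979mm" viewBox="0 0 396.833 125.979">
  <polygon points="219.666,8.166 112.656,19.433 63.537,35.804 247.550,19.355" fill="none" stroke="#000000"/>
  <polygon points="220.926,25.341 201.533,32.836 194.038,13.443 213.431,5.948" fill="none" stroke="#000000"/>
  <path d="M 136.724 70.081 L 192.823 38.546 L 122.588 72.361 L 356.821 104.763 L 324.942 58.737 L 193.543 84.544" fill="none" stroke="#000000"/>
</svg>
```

1 u = 1 mm; y_m = 125.979 − y.

[1] `<polygon>` closed polygon, #000000→cut S986 F930: (219.666,117.813) → (112.656,106.546) → (63.537,90.175) → (247.550,106.624) → (219.666,117.813) (closed)

[2] `<polygon>` regular polygon, #000000→cut S986 F930: (220.926,100.638) → (201.533,93.143) → (194.038,112.536) → (213.431,120.031) → (220.926,100.638) (closed)

[3] `<path>` open polyline, #000000→cut S986 F930: (136.724,55.898) → (192.823,87.433) → (122.588,53.618) → (356.821,21.216) → (324.942,67.242) → (193.543,41.435)

; LightBurn 1.6.03
; GRBL device profile, absolute coords
G21
G90
G00 X219.666 Y117.813
M4 S986
G1 X112.656 Y106.546 F930
G1 X63.537 Y90.175
G1 X247.550 Y106.624
G1 X219.666 Y117.813
M5
G00 X220.926 Y100.638
M4 S986
G1 X201.533 Y93.143 F930
G1 X194.038 Y112.536
G1 X213.431 Y120.031
G1 X220.926 Y100.638
M5
G00 X136.724 Y55.898
M4 S986
G1 X192.823 Y87.433 F930
G1 X122.588 Y53.618
G1 X356.821 Y21.216
G1 X324.942 Y67.242
G1 X193.543 Y41.435
M5
G00 X0.000 Y0.000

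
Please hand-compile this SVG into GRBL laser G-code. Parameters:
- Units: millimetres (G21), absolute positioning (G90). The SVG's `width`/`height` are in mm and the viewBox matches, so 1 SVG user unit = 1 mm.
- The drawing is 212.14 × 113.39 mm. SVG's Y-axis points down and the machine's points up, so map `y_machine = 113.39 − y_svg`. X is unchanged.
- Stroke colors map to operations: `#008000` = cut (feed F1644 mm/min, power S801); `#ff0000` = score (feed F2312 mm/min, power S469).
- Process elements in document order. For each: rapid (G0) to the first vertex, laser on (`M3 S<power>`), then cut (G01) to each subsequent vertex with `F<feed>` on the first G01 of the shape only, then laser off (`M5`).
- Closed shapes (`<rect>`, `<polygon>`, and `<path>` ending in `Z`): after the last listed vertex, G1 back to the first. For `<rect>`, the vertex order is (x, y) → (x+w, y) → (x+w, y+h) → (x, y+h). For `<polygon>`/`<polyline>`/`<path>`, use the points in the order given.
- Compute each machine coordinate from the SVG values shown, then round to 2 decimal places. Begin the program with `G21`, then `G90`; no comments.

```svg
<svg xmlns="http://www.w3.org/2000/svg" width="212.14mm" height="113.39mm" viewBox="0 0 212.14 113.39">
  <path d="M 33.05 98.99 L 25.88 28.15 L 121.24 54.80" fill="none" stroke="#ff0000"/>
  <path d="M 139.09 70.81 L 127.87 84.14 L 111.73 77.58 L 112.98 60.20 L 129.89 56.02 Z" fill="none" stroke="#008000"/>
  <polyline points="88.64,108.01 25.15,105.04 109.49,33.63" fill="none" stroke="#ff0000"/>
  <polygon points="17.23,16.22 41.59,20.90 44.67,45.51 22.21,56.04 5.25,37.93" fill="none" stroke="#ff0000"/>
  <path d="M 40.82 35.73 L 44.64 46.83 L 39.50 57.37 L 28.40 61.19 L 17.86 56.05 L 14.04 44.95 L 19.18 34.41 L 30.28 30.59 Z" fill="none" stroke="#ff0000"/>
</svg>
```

G21
G90
G0 X33.05 Y14.40
M3 S469
G01 X25.88 Y85.24 F2312
G01 X121.24 Y58.59
M5
G0 X139.09 Y42.58
M3 S801
G01 X127.87 Y29.25 F1644
G01 X111.73 Y35.81
G01 X112.98 Y53.19
G01 X129.89 Y57.37
G01 X139.09 Y42.58
M5
G0 X88.64 Y5.38
M3 S469
G01 X25.15 Y8.35 F2312
G01 X109.49 Y79.76
M5
G0 X17.23 Y97.17
M3 S469
G01 X41.59 Y92.49 F2312
G01 X44.67 Y67.88
G01 X22.21 Y57.35
G01 X5.25 Y75.46
G01 X17.23 Y97.17
M5
G0 X40.82 Y77.66
M3 S469
G01 X44.64 Y66.56 F2312
G01 X39.50 Y56.02
G01 X28.40 Y52.20
G01 X17.86 Y57.34
G01 X14.04 Y68.44
G01 X19.18 Y78.98
G01 X30.28 Y82.80
G01 X40.82 Y77.66
M5

Since the viewBox matches the mm dimensions, user units are millimetres directly. The only transform is the Y-flip y_m = 113.39 − y_svg.

Shape 1 is a open polyline drawn with `<path>`. Its stroke #ff0000 means score at S469, F2312. After flipping Y the toolpath is (33.05,14.40) → (25.88,85.24) → (121.24,58.59).

Shape 2 is a regular polygon drawn with `<path>`. Its stroke #008000 means cut at S801, F1644. After flipping Y the toolpath is (139.09,42.58) → (127.87,29.25) → (111.73,35.81) → (112.98,53.19) → (129.89,57.37) → (139.09,42.58), returning to the start.

Shape 3 is a open polyline drawn with `<polyline>`. Its stroke #ff0000 means score at S469, F2312. After flipping Y the toolpath is (88.64,5.38) → (25.15,8.35) → (109.49,79.76).

Shape 4 is a regular polygon drawn with `<polygon>`. Its stroke #ff0000 means score at S469, F2312. After flipping Y the toolpath is (17.23,97.17) → (41.59,92.49) → (44.67,67.88) → (22.21,57.35) → (5.25,75.46) → (17.23,97.17), returning to the start.

Shape 5 is a regular polygon drawn with `<path>`. Its stroke #ff0000 means score at S469, F2312. After flipping Y the toolpath is (40.82,77.66) → (44.64,66.56) → (39.50,56.02) → (28.40,52.20) → (17.86,57.34) → (14.04,68.44) → (19.18,78.98) → (30.28,82.80) → (40.82,77.66), returning to the start.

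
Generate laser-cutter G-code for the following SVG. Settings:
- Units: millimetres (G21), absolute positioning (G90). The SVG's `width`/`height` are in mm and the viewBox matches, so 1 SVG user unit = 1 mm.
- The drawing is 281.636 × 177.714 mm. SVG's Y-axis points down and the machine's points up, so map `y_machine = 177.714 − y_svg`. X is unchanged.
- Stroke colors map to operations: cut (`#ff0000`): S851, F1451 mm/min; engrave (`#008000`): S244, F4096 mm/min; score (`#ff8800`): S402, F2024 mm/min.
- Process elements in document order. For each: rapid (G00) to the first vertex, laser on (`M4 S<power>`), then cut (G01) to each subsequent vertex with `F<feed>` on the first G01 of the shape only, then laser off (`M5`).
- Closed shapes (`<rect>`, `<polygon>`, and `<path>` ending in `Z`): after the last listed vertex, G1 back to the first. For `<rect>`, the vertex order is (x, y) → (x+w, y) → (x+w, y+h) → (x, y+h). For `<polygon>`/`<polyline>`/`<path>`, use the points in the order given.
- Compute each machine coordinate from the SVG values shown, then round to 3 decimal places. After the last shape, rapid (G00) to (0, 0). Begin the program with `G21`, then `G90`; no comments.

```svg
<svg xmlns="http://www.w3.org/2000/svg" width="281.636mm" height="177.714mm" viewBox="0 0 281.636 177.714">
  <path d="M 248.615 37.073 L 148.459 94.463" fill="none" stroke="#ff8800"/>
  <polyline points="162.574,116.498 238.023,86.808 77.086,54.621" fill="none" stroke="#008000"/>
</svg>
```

G21
G90
G00 X248.615 Y140.641
M4 S402
G01 X148.459 Y83.251 F2024
M5
G00 X162.574 Y61.216
M4 S244
G01 X238.023 Y90.906 F4096
G01 X77.086 Y123.093
M5
G00 X0.000 Y0.000

1 u = 1 mm; y_m = 177.714 − y.

[1] `<path>` line segment, #ff8800→score S402 F2024: (248.615,140.641) → (148.459,83.251)

[2] `<polyline>` open polyline, #008000→engrave S244 F4096: (162.574,61.216) → (238.023,90.906) → (77.086,123.093)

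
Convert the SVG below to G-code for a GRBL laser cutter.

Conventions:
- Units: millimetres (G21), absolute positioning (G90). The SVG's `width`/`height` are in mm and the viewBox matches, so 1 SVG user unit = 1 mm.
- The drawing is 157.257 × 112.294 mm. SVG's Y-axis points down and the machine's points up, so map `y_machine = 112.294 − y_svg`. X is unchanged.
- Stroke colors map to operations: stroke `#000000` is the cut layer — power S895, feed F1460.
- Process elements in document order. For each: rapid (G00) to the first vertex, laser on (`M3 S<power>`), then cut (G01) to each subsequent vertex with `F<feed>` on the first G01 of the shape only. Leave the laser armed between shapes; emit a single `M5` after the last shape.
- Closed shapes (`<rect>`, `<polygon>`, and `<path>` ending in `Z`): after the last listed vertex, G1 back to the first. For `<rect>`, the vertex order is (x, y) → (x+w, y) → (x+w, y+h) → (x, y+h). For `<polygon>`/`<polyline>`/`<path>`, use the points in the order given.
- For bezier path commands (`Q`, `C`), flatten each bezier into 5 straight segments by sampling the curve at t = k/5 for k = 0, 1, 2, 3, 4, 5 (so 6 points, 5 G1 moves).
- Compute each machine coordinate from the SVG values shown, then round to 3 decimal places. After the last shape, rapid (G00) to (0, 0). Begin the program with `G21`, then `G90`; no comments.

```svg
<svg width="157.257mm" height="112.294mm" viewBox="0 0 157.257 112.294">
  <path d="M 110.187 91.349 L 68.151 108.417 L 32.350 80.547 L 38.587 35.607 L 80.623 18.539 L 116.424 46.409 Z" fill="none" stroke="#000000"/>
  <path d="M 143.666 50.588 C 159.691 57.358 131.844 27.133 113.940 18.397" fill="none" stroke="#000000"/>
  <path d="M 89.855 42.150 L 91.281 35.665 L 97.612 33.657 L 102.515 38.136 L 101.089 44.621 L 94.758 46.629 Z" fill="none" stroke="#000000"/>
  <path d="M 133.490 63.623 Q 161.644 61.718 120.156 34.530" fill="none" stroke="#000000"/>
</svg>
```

G21
G90
G00 X110.187 Y20.945
M3 S895
G01 X68.151 Y3.877 F1460
G01 X32.350 Y31.747
G01 X38.587 Y76.687
G01 X80.623 Y93.755
G01 X116.424 Y65.885
G01 X110.187 Y20.945
G00 X143.666 Y61.706
M3 S895
G01 X148.447 Y61.616 F1460
G01 X145.282 Y67.597
G01 X136.753 Y76.842
G01 X125.445 Y86.545
G01 X113.940 Y93.897
G00 X89.855 Y70.144
M3 S895
G01 X91.281 Y76.629 F1460
G01 X97.612 Y78.637
G01 X102.515 Y74.158
G01 X101.089 Y67.673
G01 X94.758 Y65.665
G01 X89.855 Y70.144
G00 X133.490 Y48.671
M3 S895
G01 X141.966 Y50.444 F1460
G01 X144.870 Y54.240
G01 X142.204 Y60.059
G01 X133.966 Y67.900
G01 X120.156 Y77.764
M5
G00 X0.000 Y0.000

1 u = 1 mm; y_m = 112.294 − y.

[1] `<path>` regular polygon, #000000→cut S895 F1460: (110.187,20.945) → (68.151,3.877) → (32.350,31.747) → (38.587,76.687) → (80.623,93.755) → (116.424,65.885) → (110.187,20.945) (closed)

[2] `<path>` cubic bezier, #000000→cut S895 F1460: (143.666,61.706) → (148.447,61.616) → (145.282,67.597) → (136.753,76.842) → (125.445,86.545) → (113.940,93.897)

[3] `<path>` regular polygon, #000000→cut S895 F1460: (89.855,70.144) → (91.281,76.629) → (97.612,78.637) → (102.515,74.158) → (101.089,67.673) → (94.758,65.665) → (89.855,70.144) (closed)

[4] `<path>` quadratic bezier, #000000→cut S895 F1460: (133.490,48.671) → (141.966,50.444) → (144.870,54.240) → (142.204,60.059) → (133.966,67.900) → (120.156,77.764)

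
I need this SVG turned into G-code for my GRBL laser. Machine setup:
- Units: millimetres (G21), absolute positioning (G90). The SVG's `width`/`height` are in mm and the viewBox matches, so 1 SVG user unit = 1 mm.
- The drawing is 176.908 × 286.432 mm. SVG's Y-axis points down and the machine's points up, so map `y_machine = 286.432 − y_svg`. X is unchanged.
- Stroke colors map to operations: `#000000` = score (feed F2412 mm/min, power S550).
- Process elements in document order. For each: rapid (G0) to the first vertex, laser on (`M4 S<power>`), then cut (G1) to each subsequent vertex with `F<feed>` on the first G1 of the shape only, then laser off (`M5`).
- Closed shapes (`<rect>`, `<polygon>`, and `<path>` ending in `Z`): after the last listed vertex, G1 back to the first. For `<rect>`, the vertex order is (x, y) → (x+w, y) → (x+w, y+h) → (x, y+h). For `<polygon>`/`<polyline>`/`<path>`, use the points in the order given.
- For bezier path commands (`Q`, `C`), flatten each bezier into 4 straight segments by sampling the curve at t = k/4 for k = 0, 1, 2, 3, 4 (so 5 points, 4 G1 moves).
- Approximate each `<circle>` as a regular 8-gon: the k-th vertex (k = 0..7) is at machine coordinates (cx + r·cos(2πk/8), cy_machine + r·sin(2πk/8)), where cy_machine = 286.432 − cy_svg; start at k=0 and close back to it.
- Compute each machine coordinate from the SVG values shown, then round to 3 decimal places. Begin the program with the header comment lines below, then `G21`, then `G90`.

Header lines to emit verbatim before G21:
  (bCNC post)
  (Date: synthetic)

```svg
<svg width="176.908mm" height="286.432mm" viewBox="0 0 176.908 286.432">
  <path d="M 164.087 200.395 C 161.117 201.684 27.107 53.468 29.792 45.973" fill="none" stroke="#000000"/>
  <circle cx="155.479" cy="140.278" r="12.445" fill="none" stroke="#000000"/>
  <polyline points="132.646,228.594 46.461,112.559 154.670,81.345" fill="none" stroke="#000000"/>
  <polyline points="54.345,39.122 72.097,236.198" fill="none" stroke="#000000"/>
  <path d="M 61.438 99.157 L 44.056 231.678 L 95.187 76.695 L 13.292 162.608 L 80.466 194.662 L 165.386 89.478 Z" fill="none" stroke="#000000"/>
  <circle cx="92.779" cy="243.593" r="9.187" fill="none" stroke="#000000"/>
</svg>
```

(bCNC post)
(Date: synthetic)
G21
G90
G0 X164.087 Y86.037
M4 S550
G1 X141.473 Y108.568 F2412
G1 X94.819 Y159.954
G1 X49.225 Y212.987
G1 X29.792 Y240.459
M5
G0 X167.924 Y146.154
M4 S550
G1 X164.279 Y154.954 F2412
G1 X155.479 Y158.599
G1 X146.679 Y154.954
G1 X143.034 Y146.154
G1 X146.679 Y137.354
G1 X155.479 Y133.709
G1 X164.279 Y137.354
G1 X167.924 Y146.154
M5
G0 X132.646 Y57.838
M4 S550
G1 X46.461 Y173.873 F2412
G1 X154.670 Y205.087
M5
G0 X54.345 Y247.310
M4 S550
G1 X72.097 Y50.234 F2412
M5
G0 X61.438 Y187.275
M4 S550
G1 X44.056 Y54.754 F2412
G1 X95.187 Y209.737
G1 X13.292 Y123.824
G1 X80.466 Y91.770
G1 X165.386 Y196.954
G1 X61.438 Y187.275
M5
G0 X101.966 Y42.839
M4 S550
G1 X99.275 Y49.335 F2412
G1 X92.779 Y52.026
G1 X86.283 Y49.335
G1 X83.592 Y42.839
G1 X86.283 Y36.343
G1 X92.779 Y33.652
G1 X99.275 Y36.343
G1 X101.966 Y42.839
M5

Since the viewBox matches the mm dimensions, user units are millimetres directly. The only transform is the Y-flip y_m = 286.432 − y_svg.

Shape 1 is a cubic bezier drawn with `<path>`. Its stroke #000000 means score at S550, F2412. After flipping Y the toolpath is (164.087,86.037) → (141.473,108.568) → (94.819,159.954) → (49.225,212.987) → (29.792,240.459).

Shape 2 is a circle drawn with `<circle>`. Its stroke #000000 means score at S550, F2412. After flipping Y the toolpath is (167.924,146.154) → (164.279,154.954) → (155.479,158.599) → (146.679,154.954) → (143.034,146.154) → (146.679,137.354) → (155.479,133.709) → (164.279,137.354) → (167.924,146.154), returning to the start.

Shape 3 is a open polyline drawn with `<polyline>`. Its stroke #000000 means score at S550, F2412. After flipping Y the toolpath is (132.646,57.838) → (46.461,173.873) → (154.670,205.087).

Shape 4 is a line segment drawn with `<polyline>`. Its stroke #000000 means score at S550, F2412. After flipping Y the toolpath is (54.345,247.310) → (72.097,50.234).

Shape 5 is a closed polygon drawn with `<path>`. Its stroke #000000 means score at S550, F2412. After flipping Y the toolpath is (61.438,187.275) → (44.056,54.754) → (95.187,209.737) → (13.292,123.824) → (80.466,91.770) → (165.386,196.954) → (61.438,187.275), returning to the start.

Shape 6 is a circle drawn with `<circle>`. Its stroke #000000 means score at S550, F2412. After flipping Y the toolpath is (101.966,42.839) → (99.275,49.335) → (92.779,52.026) → (86.283,49.335) → (83.592,42.839) → (86.283,36.343) → (92.779,33.652) → (99.275,36.343) → (101.966,42.839), returning to the start.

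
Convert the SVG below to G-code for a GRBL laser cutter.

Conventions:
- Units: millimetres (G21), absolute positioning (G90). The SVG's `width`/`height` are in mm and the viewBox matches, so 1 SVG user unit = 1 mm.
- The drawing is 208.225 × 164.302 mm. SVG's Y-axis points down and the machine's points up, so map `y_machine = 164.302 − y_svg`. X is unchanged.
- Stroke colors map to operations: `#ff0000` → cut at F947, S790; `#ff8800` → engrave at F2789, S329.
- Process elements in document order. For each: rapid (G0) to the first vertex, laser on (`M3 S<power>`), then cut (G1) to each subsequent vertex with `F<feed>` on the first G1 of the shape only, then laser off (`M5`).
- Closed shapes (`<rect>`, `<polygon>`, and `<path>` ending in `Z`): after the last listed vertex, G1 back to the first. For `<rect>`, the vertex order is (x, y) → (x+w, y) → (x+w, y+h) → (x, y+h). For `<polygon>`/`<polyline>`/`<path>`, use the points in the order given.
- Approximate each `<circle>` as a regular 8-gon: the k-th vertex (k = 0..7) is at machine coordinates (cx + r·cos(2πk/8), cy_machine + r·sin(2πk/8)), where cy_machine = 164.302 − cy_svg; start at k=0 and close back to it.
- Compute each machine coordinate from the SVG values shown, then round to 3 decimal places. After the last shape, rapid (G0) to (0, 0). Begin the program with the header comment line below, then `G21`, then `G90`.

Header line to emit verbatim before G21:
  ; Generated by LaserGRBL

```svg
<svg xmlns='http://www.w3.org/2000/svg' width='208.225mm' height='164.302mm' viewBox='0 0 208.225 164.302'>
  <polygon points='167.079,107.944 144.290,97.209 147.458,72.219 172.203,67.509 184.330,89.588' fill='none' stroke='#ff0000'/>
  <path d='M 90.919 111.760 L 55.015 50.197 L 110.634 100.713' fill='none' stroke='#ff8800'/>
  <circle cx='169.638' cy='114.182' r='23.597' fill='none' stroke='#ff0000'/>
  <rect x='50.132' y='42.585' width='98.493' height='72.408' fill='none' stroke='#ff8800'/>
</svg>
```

Since the viewBox matches the mm dimensions, user units are millimetres directly. The only transform is the Y-flip y_m = 164.302 − y_svg.

Shape 1 is a regular polygon drawn with `<polygon>`. Its stroke #ff0000 means cut at S790, F947. After flipping Y the toolpath is (167.079,56.358) → (144.290,67.093) → (147.458,92.083) → (172.203,96.793) → (184.330,74.714) → (167.079,56.358), returning to the start.

Shape 2 is a open polyline drawn with `<path>`. Its stroke #ff8800 means engrave at S329, F2789. After flipping Y the toolpath is (90.919,52.542) → (55.015,114.105) → (110.634,63.589).

Shape 3 is a circle drawn with `<circle>`. Its stroke #ff0000 means cut at S790, F947. After flipping Y the toolpath is (193.235,50.120) → (186.324,66.806) → (169.638,73.717) → (152.952,66.806) → (146.041,50.120) → (152.952,33.434) → (169.638,26.523) → (186.324,33.434) → (193.235,50.120), returning to the start.

Shape 4 is a rectangle drawn with `<rect>`. Its stroke #ff8800 means engrave at S329, F2789. After flipping Y the toolpath is (50.132,121.717) → (148.625,121.717) → (148.625,49.309) → (50.132,49.309) → (50.132,121.717), returning to the start.

; Generated by LaserGRBL
G21
G90
G0 X167.079 Y56.358
M3 S790
G1 X144.290 Y67.093 F947
G1 X147.458 Y92.083
G1 X172.203 Y96.793
G1 X184.330 Y74.714
G1 X167.079 Y56.358
M5
G0 X90.919 Y52.542
M3 S329
G1 X55.015 Y114.105 F2789
G1 X110.634 Y63.589
M5
G0 X193.235 Y50.120
M3 S790
G1 X186.324 Y66.806 F947
G1 X169.638 Y73.717
G1 X152.952 Y66.806
G1 X146.041 Y50.120
G1 X152.952 Y33.434
G1 X169.638 Y26.523
G1 X186.324 Y33.434
G1 X193.235 Y50.120
M5
G0 X50.132 Y121.717
M3 S329
G1 X148.625 Y121.717 F2789
G1 X148.625 Y49.309
G1 X50.132 Y49.309
G1 X50.132 Y121.717
M5
G0 X0.000 Y0.000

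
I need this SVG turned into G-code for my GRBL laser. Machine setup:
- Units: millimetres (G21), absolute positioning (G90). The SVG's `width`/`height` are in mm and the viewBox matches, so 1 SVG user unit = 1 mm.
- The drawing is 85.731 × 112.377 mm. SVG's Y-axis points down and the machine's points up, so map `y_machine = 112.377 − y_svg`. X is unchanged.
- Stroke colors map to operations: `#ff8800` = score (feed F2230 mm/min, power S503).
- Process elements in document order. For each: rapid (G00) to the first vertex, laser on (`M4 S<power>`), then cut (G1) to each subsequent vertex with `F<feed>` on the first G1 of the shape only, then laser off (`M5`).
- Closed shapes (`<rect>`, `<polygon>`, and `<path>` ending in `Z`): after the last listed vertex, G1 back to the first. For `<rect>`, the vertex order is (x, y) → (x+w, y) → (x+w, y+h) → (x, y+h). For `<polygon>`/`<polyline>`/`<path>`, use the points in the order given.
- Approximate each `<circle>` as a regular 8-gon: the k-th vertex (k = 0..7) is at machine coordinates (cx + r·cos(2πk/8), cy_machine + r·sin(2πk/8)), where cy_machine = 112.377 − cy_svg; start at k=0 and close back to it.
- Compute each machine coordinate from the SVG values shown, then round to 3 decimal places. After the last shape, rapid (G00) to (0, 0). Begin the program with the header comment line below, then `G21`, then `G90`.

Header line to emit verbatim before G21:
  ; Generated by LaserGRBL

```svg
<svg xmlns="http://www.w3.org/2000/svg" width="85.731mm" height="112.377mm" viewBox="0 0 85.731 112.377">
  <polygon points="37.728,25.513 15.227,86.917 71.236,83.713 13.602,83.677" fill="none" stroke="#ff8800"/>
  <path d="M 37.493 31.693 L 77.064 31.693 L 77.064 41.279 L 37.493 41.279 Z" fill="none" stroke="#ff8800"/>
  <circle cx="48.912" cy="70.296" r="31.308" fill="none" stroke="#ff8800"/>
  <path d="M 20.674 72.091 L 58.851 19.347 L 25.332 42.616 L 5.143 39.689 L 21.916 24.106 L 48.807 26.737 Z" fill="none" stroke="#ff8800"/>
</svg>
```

viewBox `0 0 85.731 112.377` with mm width/height → 1 unit = 1 mm. Flip: y_m = 112.377 − y_svg.

**Shape 1** — `<polygon>` closed polygon, stroke `#ff8800` → score (S503, F2230). Machine vertices: (37.728,86.864) → (15.227,25.460) → (71.236,28.664) → (13.602,28.700) → (37.728,86.864). Closed: final G1 returns to the first vertex.

**Shape 2** — `<path>` rectangle, stroke `#ff8800` → score (S503, F2230). Machine vertices: (37.493,80.684) → (77.064,80.684) → (77.064,71.098) → (37.493,71.098) → (37.493,80.684). Closed: final G1 returns to the first vertex.

**Shape 3** — `<circle>` circle, stroke `#ff8800` → score (S503, F2230). Machine vertices: (80.220,42.081) → (71.050,64.219) → (48.912,73.389) → (26.774,64.219) → (17.604,42.081) → (26.774,19.943) → (48.912,10.773) → (71.050,19.943) → (80.220,42.081). Closed: final G1 returns to the first vertex.

**Shape 4** — `<path>` closed polygon, stroke `#ff8800` → score (S503, F2230). Machine vertices: (20.674,40.286) → (58.851,93.030) → (25.332,69.761) → (5.143,72.688) → (21.916,88.271) → (48.807,85.640) → (20.674,40.286). Closed: final G1 returns to the first vertex.

; Generated by LaserGRBL
G21
G90
G00 X37.728 Y86.864
M4 S503
G1 X15.227 Y25.460 F2230
G1 X71.236 Y28.664
G1 X13.602 Y28.700
G1 X37.728 Y86.864
M5
G00 X37.493 Y80.684
M4 S503
G1 X77.064 Y80.684 F2230
G1 X77.064 Y71.098
G1 X37.493 Y71.098
G1 X37.493 Y80.684
M5
G00 X80.220 Y42.081
M4 S503
G1 X71.050 Y64.219 F2230
G1 X48.912 Y73.389
G1 X26.774 Y64.219
G1 X17.604 Y42.081
G1 X26.774 Y19.943
G1 X48.912 Y10.773
G1 X71.050 Y19.943
G1 X80.220 Y42.081
M5
G00 X20.674 Y40.286
M4 S503
G1 X58.851 Y93.030 F2230
G1 X25.332 Y69.761
G1 X5.143 Y72.688
G1 X21.916 Y88.271
G1 X48.807 Y85.640
G1 X20.674 Y40.286
M5
G00 X0.000 Y0.000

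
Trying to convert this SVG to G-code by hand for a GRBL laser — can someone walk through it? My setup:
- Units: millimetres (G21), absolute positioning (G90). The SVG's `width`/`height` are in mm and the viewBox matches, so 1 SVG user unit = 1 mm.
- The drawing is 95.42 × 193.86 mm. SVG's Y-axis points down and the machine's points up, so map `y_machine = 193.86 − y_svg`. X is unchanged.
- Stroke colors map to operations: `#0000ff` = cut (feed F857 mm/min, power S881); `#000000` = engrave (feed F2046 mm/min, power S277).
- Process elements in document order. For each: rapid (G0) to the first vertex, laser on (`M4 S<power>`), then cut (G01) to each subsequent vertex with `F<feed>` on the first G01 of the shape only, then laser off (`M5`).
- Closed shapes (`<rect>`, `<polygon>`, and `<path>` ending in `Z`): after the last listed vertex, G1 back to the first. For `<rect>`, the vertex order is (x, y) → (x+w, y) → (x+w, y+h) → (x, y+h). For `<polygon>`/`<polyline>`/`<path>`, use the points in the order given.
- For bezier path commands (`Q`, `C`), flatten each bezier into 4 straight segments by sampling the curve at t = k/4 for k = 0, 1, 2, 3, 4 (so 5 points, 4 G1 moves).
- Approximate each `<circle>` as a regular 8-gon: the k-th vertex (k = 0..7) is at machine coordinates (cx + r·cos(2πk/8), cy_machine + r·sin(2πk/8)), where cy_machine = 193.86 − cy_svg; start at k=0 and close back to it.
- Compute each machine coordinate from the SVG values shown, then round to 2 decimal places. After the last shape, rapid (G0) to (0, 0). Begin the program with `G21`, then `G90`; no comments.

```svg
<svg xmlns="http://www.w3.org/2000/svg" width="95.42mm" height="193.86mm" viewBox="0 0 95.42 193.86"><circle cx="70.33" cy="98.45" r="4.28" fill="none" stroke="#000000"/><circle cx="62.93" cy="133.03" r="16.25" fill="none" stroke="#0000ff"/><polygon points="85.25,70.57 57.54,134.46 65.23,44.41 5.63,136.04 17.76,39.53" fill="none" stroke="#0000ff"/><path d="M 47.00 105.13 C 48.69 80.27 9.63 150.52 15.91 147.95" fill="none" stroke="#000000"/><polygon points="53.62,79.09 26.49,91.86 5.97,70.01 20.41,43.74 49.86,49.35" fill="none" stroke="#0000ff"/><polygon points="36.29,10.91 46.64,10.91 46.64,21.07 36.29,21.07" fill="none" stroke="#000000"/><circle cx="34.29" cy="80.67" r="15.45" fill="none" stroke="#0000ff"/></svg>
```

G21
G90
G0 X74.61 Y95.41
M4 S277
G01 X73.36 Y98.44 F2046
G01 X70.33 Y99.69
G01 X67.30 Y98.44
G01 X66.05 Y95.41
G01 X67.30 Y92.38
G01 X70.33 Y91.13
G01 X73.36 Y92.38
G01 X74.61 Y95.41
M5
G0 X79.18 Y60.83
M4 S881
G01 X74.42 Y72.32 F857
G01 X62.93 Y77.08
G01 X51.44 Y72.32
G01 X46.68 Y60.83
G01 X51.44 Y49.34
G01 X62.93 Y44.58
G01 X74.42 Y49.34
G01 X79.18 Y60.83
M5
G0 X85.25 Y123.29
M4 S881
G01 X57.54 Y59.40 F857
G01 X65.23 Y149.45
G01 X5.63 Y57.82
G01 X17.76 Y154.33
G01 X85.25 Y123.29
M5
G0 X47.00 Y88.73
M4 S277
G01 X41.97 Y92.17 F2046
G01 X29.73 Y75.68
G01 X18.36 Y55.01
G01 X15.91 Y45.91
M5
G0 X53.62 Y114.77
M4 S881
G01 X26.49 Y102.00 F857
G01 X5.97 Y123.85
G01 X20.41 Y150.12
G01 X49.86 Y144.51
G01 X53.62 Y114.77
M5
G0 X36.29 Y182.95
M4 S277
G01 X46.64 Y182.95 F2046
G01 X46.64 Y172.79
G01 X36.29 Y172.79
G01 X36.29 Y182.95
M5
G0 X49.74 Y113.19
M4 S881
G01 X45.21 Y124.11 F857
G01 X34.29 Y128.64
G01 X23.37 Y124.11
G01 X18.84 Y113.19
G01 X23.37 Y102.27
G01 X34.29 Y97.74
G01 X45.21 Y102.27
G01 X49.74 Y113.19
M5
G0 X0.00 Y0.00

1 u = 1 mm; y_m = 193.86 − y.

[1] `<circle>` circle, #000000→engrave S277 F2046: (74.61,95.41) → (73.36,98.44) → (70.33,99.69) → (67.30,98.44) → (66.05,95.41) → (67.30,92.38) → (70.33,91.13) → (73.36,92.38) → (74.61,95.41) (closed)

[2] `<circle>` circle, #0000ff→cut S881 F857: (79.18,60.83) → (74.42,72.32) → (62.93,77.08) → (51.44,72.32) → (46.68,60.83) → (51.44,49.34) → (62.93,44.58) → (74.42,49.34) → (79.18,60.83) (closed)

[3] `<polygon>` closed polygon, #0000ff→cut S881 F857: (85.25,123.29) → (57.54,59.40) → (65.23,149.45) → (5.63,57.82) → (17.76,154.33) → (85.25,123.29) (closed)

[4] `<path>` cubic bezier, #000000→engrave S277 F2046: (47.00,88.73) → (41.97,92.17) → (29.73,75.68) → (18.36,55.01) → (15.91,45.91)

[5] `<polygon>` regular polygon, #0000ff→cut S881 F857: (53.62,114.77) → (26.49,102.00) → (5.97,123.85) → (20.41,150.12) → (49.86,144.51) → (53.62,114.77) (closed)

[6] `<polygon>` rectangle, #000000→engrave S277 F2046: (36.29,182.95) → (46.64,182.95) → (46.64,172.79) → (36.29,172.79) → (36.29,182.95) (closed)

[7] `<circle>` circle, #0000ff→cut S881 F857: (49.74,113.19) → (45.21,124.11) → (34.29,128.64) → (23.37,124.11) → (18.84,113.19) → (23.37,102.27) → (34.29,97.74) → (45.21,102.27) → (49.74,113.19) (closed)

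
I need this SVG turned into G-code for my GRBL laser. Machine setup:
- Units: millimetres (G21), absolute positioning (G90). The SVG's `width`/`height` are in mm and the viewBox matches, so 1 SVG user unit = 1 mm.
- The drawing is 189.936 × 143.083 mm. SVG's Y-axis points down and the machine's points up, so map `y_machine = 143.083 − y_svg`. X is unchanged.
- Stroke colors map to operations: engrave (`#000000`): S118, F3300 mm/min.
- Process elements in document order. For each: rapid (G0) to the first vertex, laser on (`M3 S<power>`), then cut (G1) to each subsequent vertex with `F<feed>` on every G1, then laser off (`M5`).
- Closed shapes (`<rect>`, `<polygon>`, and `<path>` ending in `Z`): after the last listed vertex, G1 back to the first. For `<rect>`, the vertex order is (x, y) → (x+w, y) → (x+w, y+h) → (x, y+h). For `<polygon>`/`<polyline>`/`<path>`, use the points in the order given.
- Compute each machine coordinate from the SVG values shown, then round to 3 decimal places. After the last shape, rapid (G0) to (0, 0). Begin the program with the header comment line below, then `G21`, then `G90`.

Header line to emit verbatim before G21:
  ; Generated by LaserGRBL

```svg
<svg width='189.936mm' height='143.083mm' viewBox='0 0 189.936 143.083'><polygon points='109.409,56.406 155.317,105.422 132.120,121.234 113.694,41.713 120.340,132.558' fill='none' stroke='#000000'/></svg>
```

viewBox `0 0 189.936 143.083` with mm width/height → 1 unit = 1 mm. Flip: y_m = 143.083 − y_svg.

**Shape 1** — `<polygon>` closed polygon, stroke `#000000` → engrave (S118, F3300). Machine vertices: (109.409,86.677) → (155.317,37.661) → (132.120,21.849) → (113.694,101.370) → (120.340,10.525) → (109.409,86.677). Closed: final G1 returns to the first vertex.

; Generated by LaserGRBL
G21
G90
G0 X109.409 Y86.677
M3 S118
G1 X155.317 Y37.661 F3300
G1 X132.120 Y21.849 F3300
G1 X113.694 Y101.370 F3300
G1 X120.340 Y10.525 F3300
G1 X109.409 Y86.677 F3300
M5
G0 X0.000 Y0.000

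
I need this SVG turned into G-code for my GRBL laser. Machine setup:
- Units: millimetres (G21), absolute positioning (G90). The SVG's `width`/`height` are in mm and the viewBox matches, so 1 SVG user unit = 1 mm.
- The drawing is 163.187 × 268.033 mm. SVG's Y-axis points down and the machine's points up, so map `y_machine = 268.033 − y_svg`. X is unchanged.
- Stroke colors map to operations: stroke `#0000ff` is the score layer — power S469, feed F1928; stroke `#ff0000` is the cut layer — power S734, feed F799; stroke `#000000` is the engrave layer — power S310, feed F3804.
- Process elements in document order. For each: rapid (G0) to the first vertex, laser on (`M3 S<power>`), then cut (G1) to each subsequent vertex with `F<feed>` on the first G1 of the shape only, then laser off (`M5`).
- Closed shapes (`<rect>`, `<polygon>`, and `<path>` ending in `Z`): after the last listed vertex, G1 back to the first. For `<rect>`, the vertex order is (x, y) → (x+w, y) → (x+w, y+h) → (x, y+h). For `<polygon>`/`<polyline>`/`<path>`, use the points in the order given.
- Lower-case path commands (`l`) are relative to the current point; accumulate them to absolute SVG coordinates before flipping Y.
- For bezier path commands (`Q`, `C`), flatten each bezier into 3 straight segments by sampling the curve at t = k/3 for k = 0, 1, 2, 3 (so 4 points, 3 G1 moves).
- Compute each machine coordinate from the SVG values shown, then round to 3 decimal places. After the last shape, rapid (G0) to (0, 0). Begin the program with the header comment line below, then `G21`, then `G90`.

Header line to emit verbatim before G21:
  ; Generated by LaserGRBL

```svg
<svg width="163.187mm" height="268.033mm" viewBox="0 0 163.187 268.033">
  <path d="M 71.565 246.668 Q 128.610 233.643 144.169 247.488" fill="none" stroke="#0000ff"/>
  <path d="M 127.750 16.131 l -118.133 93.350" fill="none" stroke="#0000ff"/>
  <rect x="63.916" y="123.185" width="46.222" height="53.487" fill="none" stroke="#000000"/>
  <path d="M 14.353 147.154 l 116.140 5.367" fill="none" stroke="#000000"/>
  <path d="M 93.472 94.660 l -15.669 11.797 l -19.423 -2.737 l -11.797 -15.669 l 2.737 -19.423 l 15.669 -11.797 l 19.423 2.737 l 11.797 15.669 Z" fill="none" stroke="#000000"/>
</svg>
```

viewBox `0 0 163.187 268.033` with mm width/height → 1 unit = 1 mm. Flip: y_m = 268.033 − y_svg.

**Shape 1** — `<path>` quadratic bezier, stroke `#0000ff` → score (S469, F1928). Control points (SVG): P0=(71.565,246.668), P1=(128.610,233.643), P2=(144.169,247.488); sampled at t=k/3. Machine vertices: (71.565,21.365) → (104.985,27.063) → (129.187,26.789) → (144.169,20.545). Open path.

**Shape 2** — `<path>` line segment, stroke `#0000ff` → score (S469, F1928). Machine vertices: (127.750,251.902) → (9.617,158.552). Open path.

**Shape 3** — `<rect>` rectangle, stroke `#000000` → engrave (S310, F3804). Machine vertices: (63.916,144.848) → (110.138,144.848) → (110.138,91.361) → (63.916,91.361) → (63.916,144.848). Closed: final G1 returns to the first vertex.

**Shape 4** — `<path>` line segment, stroke `#000000` → engrave (S310, F3804). Machine vertices: (14.353,120.879) → (130.493,115.512). Open path.

**Shape 5** — `<path>` regular polygon, stroke `#000000` → engrave (S310, F3804). Machine vertices: (93.472,173.373) → (77.803,161.576) → (58.380,164.313) → (46.583,179.982) → (49.320,199.405) → (64.989,211.202) → (84.412,208.465) → (96.209,192.796) → (93.472,173.373). Closed: final G1 returns to the first vertex.

; Generated by LaserGRBL
G21
G90
G0 X71.565 Y21.365
M3 S469
G1 X104.985 Y27.063 F1928
G1 X129.187 Y26.789
G1 X144.169 Y20.545
M5
G0 X127.750 Y251.902
M3 S469
G1 X9.617 Y158.552 F1928
M5
G0 X63.916 Y144.848
M3 S310
G1 X110.138 Y144.848 F3804
G1 X110.138 Y91.361
G1 X63.916 Y91.361
G1 X63.916 Y144.848
M5
G0 X14.353 Y120.879
M3 S310
G1 X130.493 Y115.512 F3804
M5
G0 X93.472 Y173.373
M3 S310
G1 X77.803 Y161.576 F3804
G1 X58.380 Y164.313
G1 X46.583 Y179.982
G1 X49.320 Y199.405
G1 X64.989 Y211.202
G1 X84.412 Y208.465
G1 X96.209 Y192.796
G1 X93.472 Y173.373
M5
G0 X0.000 Y0.000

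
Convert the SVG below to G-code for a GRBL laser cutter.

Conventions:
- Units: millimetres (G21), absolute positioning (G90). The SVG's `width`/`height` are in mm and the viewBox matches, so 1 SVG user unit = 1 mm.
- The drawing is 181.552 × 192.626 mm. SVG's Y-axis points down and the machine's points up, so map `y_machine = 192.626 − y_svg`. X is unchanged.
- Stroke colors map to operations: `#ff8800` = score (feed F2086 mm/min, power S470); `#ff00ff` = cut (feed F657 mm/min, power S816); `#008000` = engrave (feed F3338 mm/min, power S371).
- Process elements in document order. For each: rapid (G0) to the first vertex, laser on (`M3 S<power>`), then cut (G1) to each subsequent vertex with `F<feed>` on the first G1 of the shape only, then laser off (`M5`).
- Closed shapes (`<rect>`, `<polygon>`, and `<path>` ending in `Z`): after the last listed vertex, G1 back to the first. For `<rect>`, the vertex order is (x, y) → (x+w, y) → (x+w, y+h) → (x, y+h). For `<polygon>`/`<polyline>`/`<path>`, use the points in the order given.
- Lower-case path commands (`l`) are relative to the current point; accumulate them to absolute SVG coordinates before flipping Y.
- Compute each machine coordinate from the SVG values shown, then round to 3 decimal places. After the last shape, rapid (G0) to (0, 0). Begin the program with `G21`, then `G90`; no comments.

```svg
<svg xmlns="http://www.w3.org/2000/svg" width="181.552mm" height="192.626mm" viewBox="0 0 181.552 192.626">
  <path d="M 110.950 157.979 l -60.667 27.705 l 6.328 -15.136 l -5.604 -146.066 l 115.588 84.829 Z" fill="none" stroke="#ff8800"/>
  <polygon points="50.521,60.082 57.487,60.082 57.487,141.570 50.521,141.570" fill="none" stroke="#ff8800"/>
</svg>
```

G21
G90
G0 X110.950 Y34.647
M3 S470
G1 X50.283 Y6.942 F2086
G1 X56.611 Y22.078
G1 X51.007 Y168.144
G1 X166.595 Y83.315
G1 X110.950 Y34.647
M5
G0 X50.521 Y132.544
M3 S470
G1 X57.487 Y132.544 F2086
G1 X57.487 Y51.056
G1 X50.521 Y51.056
G1 X50.521 Y132.544
M5
G0 X0.000 Y0.000

1 u = 1 mm; y_m = 192.626 − y.

[1] `<path>` closed polygon, #ff8800→score S470 F2086: (110.950,34.647) → (50.283,6.942) → (56.611,22.078) → (51.007,168.144) → (166.595,83.315) → (110.950,34.647) (closed)

[2] `<polygon>` rectangle, #ff8800→score S470 F2086: (50.521,132.544) → (57.487,132.544) → (57.487,51.056) → (50.521,51.056) → (50.521,132.544) (closed)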